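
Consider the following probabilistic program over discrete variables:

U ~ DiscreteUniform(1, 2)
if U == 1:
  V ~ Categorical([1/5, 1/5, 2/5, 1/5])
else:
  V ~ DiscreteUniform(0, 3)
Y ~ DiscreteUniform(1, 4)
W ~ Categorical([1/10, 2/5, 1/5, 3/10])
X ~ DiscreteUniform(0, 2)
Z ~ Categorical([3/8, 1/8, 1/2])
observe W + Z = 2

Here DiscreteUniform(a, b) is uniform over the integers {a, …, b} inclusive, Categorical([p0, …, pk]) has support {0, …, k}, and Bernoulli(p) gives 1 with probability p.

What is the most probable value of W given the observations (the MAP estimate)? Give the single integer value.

Enumerate traces; 288 have nonzero weight after conditioning:
  (U=1, V=0, Y=1, W=0, X=0, Z=2) weight 1/2400
  (U=1, V=0, Y=1, W=0, X=1, Z=2) weight 1/2400
  (U=1, V=0, Y=1, W=0, X=2, Z=2) weight 1/2400
  (U=1, V=0, Y=1, W=1, X=0, Z=1) weight 1/2400
  (U=1, V=0, Y=1, W=1, X=1, Z=1) weight 1/2400
  (U=1, V=0, Y=1, W=1, X=2, Z=1) weight 1/2400
  (U=1, V=0, Y=1, W=2, X=0, Z=0) weight 1/1600
  (U=1, V=0, Y=1, W=2, X=1, Z=0) weight 1/1600
  … 280 more
Group by W:
  weight(W=0) = 1/20
  weight(W=1) = 1/20
  weight(W=2) = 3/40
Total weight = 1/20 + 1/20 + 3/40 = 7/40
P(W=0 | obs) = 1/20 / 7/40 = 2/7
P(W=1 | obs) = 1/20 / 7/40 = 2/7
P(W=2 | obs) = 3/40 / 7/40 = 3/7
argmax = 2

argmax_v P(W = v | obs) = 2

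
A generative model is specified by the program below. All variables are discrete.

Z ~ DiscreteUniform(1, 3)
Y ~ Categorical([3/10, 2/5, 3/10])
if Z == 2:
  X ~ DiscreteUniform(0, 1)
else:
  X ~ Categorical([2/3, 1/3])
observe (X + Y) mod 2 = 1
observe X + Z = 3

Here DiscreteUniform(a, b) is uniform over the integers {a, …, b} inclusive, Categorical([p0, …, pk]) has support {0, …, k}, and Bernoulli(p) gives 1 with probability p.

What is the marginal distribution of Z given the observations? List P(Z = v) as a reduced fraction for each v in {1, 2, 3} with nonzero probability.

P(Z=2) = 9/17, P(Z=3) = 8/17

Enumerate traces; 3 have nonzero weight after conditioning:
  (Z=2, Y=0, X=1) weight 1/20
  (Z=2, Y=2, X=1) weight 1/20
  (Z=3, Y=1, X=0) weight 4/45
Group by Z:
  weight(Z=2) = 1/10
  weight(Z=3) = 4/45
Total weight = 1/10 + 4/45 = 17/90
P(Z=2 | obs) = 1/10 / 17/90 = 9/17
P(Z=3 | obs) = 4/45 / 17/90 = 8/17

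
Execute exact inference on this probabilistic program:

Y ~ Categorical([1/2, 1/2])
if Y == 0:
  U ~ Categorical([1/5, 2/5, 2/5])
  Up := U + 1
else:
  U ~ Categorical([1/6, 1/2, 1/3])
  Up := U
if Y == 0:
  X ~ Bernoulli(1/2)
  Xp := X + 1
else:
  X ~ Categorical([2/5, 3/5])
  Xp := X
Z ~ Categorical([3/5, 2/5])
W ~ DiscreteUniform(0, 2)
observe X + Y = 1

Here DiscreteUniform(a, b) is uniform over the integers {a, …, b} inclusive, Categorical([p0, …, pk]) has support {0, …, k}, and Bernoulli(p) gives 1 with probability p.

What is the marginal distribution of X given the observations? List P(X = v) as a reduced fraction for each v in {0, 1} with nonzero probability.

Enumerate traces; 36 have nonzero weight after conditioning:
  (Y=0, U=0, X=1, Z=0, W=0) weight 1/100
  (Y=0, U=0, X=1, Z=0, W=1) weight 1/100
  (Y=0, U=0, X=1, Z=0, W=2) weight 1/100
  (Y=0, U=0, X=1, Z=1, W=0) weight 1/150
  (Y=0, U=0, X=1, Z=1, W=1) weight 1/150
  (Y=0, U=0, X=1, Z=1, W=2) weight 1/150
  (Y=0, U=1, X=1, Z=0, W=0) weight 1/50
  (Y=0, U=1, X=1, Z=0, W=1) weight 1/50
  (Y=1, U=0, X=0, Z=0, W=0) weight 1/150
  … 27 more
Group by X:
  weight(X=0) = 1/5
  weight(X=1) = 1/4
Total weight = 1/5 + 1/4 = 9/20
P(X=0 | obs) = 1/5 / 9/20 = 4/9
P(X=1 | obs) = 1/4 / 9/20 = 5/9

P(X=0) = 4/9, P(X=1) = 5/9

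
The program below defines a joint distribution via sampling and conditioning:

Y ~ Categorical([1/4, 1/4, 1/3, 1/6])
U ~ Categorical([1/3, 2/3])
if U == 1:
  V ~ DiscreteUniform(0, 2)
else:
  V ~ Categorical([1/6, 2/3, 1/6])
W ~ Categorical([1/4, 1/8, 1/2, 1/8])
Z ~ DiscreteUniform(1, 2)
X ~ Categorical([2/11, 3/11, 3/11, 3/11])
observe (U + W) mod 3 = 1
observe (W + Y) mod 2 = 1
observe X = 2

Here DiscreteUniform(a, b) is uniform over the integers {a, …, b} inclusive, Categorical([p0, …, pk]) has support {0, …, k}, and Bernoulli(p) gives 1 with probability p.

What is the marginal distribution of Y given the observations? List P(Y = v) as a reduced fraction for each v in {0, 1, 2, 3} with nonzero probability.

Enumerate traces; 36 have nonzero weight after conditioning:
  (Y=0, U=0, V=0, W=1, Z=1, X=2) weight 1/4224
  (Y=0, U=0, V=0, W=1, Z=2, X=2) weight 1/4224
  (Y=0, U=0, V=1, W=1, Z=1, X=2) weight 1/1056
  (Y=0, U=0, V=1, W=1, Z=2, X=2) weight 1/1056
  (Y=0, U=0, V=2, W=1, Z=1, X=2) weight 1/4224
  (Y=0, U=0, V=2, W=1, Z=2, X=2) weight 1/4224
  (Y=0, U=1, V=0, W=3, Z=1, X=2) weight 1/1056
  (Y=0, U=1, V=0, W=3, Z=2, X=2) weight 1/1056
  (Y=1, U=1, V=0, W=0, Z=1, X=2) weight 1/528
  (Y=2, U=0, V=0, W=1, Z=1, X=2) weight 1/3168
  … 26 more
Group by Y:
  weight(Y=0) = 3/352
  weight(Y=1) = 1/88
  weight(Y=2) = 1/88
  weight(Y=3) = 1/132
Total weight = 3/352 + 1/88 + 1/88 + 1/132 = 41/1056
P(Y=0 | obs) = 3/352 / 41/1056 = 9/41
P(Y=1 | obs) = 1/88 / 41/1056 = 12/41
P(Y=2 | obs) = 1/88 / 41/1056 = 12/41
P(Y=3 | obs) = 1/132 / 41/1056 = 8/41

P(Y=0) = 9/41, P(Y=1) = 12/41, P(Y=2) = 12/41, P(Y=3) = 8/41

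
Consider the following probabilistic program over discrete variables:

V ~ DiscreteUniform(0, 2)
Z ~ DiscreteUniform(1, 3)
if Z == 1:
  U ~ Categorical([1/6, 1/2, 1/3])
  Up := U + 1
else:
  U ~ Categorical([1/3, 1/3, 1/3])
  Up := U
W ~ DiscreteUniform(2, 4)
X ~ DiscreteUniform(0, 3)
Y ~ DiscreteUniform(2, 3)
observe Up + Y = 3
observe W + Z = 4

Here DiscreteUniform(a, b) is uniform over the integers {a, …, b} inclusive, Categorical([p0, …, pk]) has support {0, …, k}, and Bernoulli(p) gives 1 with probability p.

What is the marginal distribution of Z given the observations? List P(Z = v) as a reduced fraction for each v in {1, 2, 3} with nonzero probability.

Enumerate traces; 36 have nonzero weight after conditioning:
  (V=0, Z=1, U=0, W=3, X=0, Y=2) weight 1/1296
  (V=0, Z=1, U=0, W=3, X=1, Y=2) weight 1/1296
  (V=0, Z=1, U=0, W=3, X=2, Y=2) weight 1/1296
  (V=0, Z=1, U=0, W=3, X=3, Y=2) weight 1/1296
  (V=0, Z=2, U=0, W=2, X=0, Y=3) weight 1/648
  (V=0, Z=2, U=0, W=2, X=1, Y=3) weight 1/648
  (V=0, Z=2, U=0, W=2, X=2, Y=3) weight 1/648
  (V=0, Z=2, U=0, W=2, X=3, Y=3) weight 1/648
  … 28 more
Group by Z:
  weight(Z=1) = 1/108
  weight(Z=2) = 1/27
Total weight = 1/108 + 1/27 = 5/108
P(Z=1 | obs) = 1/108 / 5/108 = 1/5
P(Z=2 | obs) = 1/27 / 5/108 = 4/5

P(Z=1) = 1/5, P(Z=2) = 4/5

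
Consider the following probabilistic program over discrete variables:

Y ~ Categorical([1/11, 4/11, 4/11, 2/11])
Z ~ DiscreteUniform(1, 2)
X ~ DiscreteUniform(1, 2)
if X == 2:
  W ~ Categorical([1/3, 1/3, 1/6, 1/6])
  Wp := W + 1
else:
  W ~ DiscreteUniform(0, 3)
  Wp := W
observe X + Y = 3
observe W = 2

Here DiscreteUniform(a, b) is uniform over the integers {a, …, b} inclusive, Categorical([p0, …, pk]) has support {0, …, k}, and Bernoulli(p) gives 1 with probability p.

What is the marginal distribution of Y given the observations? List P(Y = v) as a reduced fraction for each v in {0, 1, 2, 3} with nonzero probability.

P(Y=1) = 2/5, P(Y=2) = 3/5

Enumerate traces; 4 have nonzero weight after conditioning:
  (Y=1, Z=1, X=2, W=2) weight 1/66
  (Y=1, Z=2, X=2, W=2) weight 1/66
  (Y=2, Z=1, X=1, W=2) weight 1/44
  (Y=2, Z=2, X=1, W=2) weight 1/44
Group by Y:
  weight(Y=1) = 1/33
  weight(Y=2) = 1/22
Total weight = 1/33 + 1/22 = 5/66
P(Y=1 | obs) = 1/33 / 5/66 = 2/5
P(Y=2 | obs) = 1/22 / 5/66 = 3/5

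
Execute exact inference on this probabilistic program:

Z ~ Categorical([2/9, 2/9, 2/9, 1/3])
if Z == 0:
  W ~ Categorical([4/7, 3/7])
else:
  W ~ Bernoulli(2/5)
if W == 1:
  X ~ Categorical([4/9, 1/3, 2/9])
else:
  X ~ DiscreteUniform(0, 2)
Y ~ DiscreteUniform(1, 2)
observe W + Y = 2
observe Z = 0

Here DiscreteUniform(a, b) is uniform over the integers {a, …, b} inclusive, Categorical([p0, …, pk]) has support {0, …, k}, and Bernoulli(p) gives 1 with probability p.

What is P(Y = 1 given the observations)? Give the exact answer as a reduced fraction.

Enumerate traces; 6 have nonzero weight after conditioning:
  (Z=0, W=0, X=0, Y=2) weight 4/189
  (Z=0, W=0, X=1, Y=2) weight 4/189
  (Z=0, W=0, X=2, Y=2) weight 4/189
  (Z=0, W=1, X=0, Y=1) weight 4/189
  (Z=0, W=1, X=1, Y=1) weight 1/63
  (Z=0, W=1, X=2, Y=1) weight 2/189
Group by Y:
  weight(Y=1) = 1/21
  weight(Y=2) = 4/63
Total weight = 1/21 + 4/63 = 1/9
P(Y=1 | obs) = 1/21 / 1/9 = 3/7
P(Y=2 | obs) = 4/63 / 1/9 = 4/7

P(Y = 1 | obs) = 3/7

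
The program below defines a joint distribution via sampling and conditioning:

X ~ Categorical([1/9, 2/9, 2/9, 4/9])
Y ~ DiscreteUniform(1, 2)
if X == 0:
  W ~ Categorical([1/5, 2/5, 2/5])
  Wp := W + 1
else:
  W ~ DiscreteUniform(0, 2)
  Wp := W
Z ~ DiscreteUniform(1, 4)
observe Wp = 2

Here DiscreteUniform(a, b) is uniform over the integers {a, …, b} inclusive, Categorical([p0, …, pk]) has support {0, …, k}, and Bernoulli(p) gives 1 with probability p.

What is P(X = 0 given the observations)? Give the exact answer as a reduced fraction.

P(X = 0 | obs) = 3/23

Enumerate traces; 32 have nonzero weight after conditioning:
  (X=0, Y=1, W=1, Z=1) weight 1/180
  (X=0, Y=1, W=1, Z=2) weight 1/180
  (X=0, Y=1, W=1, Z=3) weight 1/180
  (X=0, Y=1, W=1, Z=4) weight 1/180
  (X=0, Y=2, W=1, Z=1) weight 1/180
  (X=0, Y=2, W=1, Z=2) weight 1/180
  (X=0, Y=2, W=1, Z=3) weight 1/180
  (X=0, Y=2, W=1, Z=4) weight 1/180
  (X=1, Y=1, W=2, Z=1) weight 1/108
  (X=2, Y=1, W=2, Z=1) weight 1/108
  … 22 more
Group by X:
  weight(X=0) = 2/45
  weight(X=1) = 2/27
  weight(X=2) = 2/27
  weight(X=3) = 4/27
Total weight = 2/45 + 2/27 + 2/27 + 4/27 = 46/135
P(X=0 | obs) = 2/45 / 46/135 = 3/23
P(X=1 | obs) = 2/27 / 46/135 = 5/23
P(X=2 | obs) = 2/27 / 46/135 = 5/23
P(X=3 | obs) = 4/27 / 46/135 = 10/23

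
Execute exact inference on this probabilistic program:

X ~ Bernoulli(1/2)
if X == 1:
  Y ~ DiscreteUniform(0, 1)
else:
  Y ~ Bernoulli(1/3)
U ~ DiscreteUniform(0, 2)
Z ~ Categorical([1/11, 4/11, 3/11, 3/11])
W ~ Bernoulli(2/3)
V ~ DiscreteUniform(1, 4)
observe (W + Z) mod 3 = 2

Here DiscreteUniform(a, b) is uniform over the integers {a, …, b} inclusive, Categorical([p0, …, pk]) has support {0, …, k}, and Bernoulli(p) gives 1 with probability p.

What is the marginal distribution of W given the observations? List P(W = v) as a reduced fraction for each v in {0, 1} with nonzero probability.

P(W=0) = 3/11, P(W=1) = 8/11

Enumerate traces; 96 have nonzero weight after conditioning:
  (X=0, Y=0, U=0, Z=1, W=1, V=1) weight 2/297
  (X=0, Y=0, U=0, Z=1, W=1, V=2) weight 2/297
  (X=0, Y=0, U=0, Z=1, W=1, V=3) weight 2/297
  (X=0, Y=0, U=0, Z=1, W=1, V=4) weight 2/297
  (X=0, Y=0, U=0, Z=2, W=0, V=1) weight 1/396
  (X=0, Y=0, U=0, Z=2, W=0, V=2) weight 1/396
  (X=0, Y=0, U=0, Z=2, W=0, V=3) weight 1/396
  (X=0, Y=0, U=0, Z=2, W=0, V=4) weight 1/396
  … 88 more
Group by W:
  weight(W=0) = 1/11
  weight(W=1) = 8/33
Total weight = 1/11 + 8/33 = 1/3
P(W=0 | obs) = 1/11 / 1/3 = 3/11
P(W=1 | obs) = 8/33 / 1/3 = 8/11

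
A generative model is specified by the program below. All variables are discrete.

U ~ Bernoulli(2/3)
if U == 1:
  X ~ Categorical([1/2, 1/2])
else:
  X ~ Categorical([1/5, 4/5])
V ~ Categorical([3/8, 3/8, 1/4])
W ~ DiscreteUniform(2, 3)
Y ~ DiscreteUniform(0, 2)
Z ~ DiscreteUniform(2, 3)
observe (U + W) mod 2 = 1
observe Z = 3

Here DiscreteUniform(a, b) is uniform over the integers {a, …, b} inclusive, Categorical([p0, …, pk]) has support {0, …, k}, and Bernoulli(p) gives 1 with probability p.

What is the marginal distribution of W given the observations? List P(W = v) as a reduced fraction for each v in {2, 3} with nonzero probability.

P(W=2) = 2/3, P(W=3) = 1/3

Enumerate traces; 36 have nonzero weight after conditioning:
  (U=0, X=0, V=0, W=3, Y=0, Z=3) weight 1/480
  (U=0, X=0, V=0, W=3, Y=1, Z=3) weight 1/480
  (U=0, X=0, V=0, W=3, Y=2, Z=3) weight 1/480
  (U=0, X=0, V=1, W=3, Y=0, Z=3) weight 1/480
  (U=0, X=0, V=1, W=3, Y=1, Z=3) weight 1/480
  (U=0, X=0, V=1, W=3, Y=2, Z=3) weight 1/480
  (U=0, X=0, V=2, W=3, Y=0, Z=3) weight 1/720
  (U=0, X=0, V=2, W=3, Y=1, Z=3) weight 1/720
  (U=1, X=0, V=0, W=2, Y=0, Z=3) weight 1/96
  … 27 more
Group by W:
  weight(W=2) = 1/6
  weight(W=3) = 1/12
Total weight = 1/6 + 1/12 = 1/4
P(W=2 | obs) = 1/6 / 1/4 = 2/3
P(W=3 | obs) = 1/12 / 1/4 = 1/3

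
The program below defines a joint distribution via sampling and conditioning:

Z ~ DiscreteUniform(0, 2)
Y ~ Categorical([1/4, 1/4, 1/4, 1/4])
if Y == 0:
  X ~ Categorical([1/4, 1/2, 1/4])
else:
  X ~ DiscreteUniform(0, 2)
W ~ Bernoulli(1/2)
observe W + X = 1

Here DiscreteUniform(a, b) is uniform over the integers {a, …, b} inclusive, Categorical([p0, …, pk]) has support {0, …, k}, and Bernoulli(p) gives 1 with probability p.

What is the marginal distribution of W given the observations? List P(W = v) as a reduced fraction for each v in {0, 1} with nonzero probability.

Enumerate traces; 24 have nonzero weight after conditioning:
  (Z=0, Y=0, X=0, W=1) weight 1/96
  (Z=0, Y=0, X=1, W=0) weight 1/48
  (Z=0, Y=1, X=0, W=1) weight 1/72
  (Z=0, Y=1, X=1, W=0) weight 1/72
  (Z=0, Y=2, X=0, W=1) weight 1/72
  (Z=0, Y=2, X=1, W=0) weight 1/72
  (Z=0, Y=3, X=0, W=1) weight 1/72
  (Z=0, Y=3, X=1, W=0) weight 1/72
  … 16 more
Group by W:
  weight(W=0) = 3/16
  weight(W=1) = 5/32
Total weight = 3/16 + 5/32 = 11/32
P(W=0 | obs) = 3/16 / 11/32 = 6/11
P(W=1 | obs) = 5/32 / 11/32 = 5/11

P(W=0) = 6/11, P(W=1) = 5/11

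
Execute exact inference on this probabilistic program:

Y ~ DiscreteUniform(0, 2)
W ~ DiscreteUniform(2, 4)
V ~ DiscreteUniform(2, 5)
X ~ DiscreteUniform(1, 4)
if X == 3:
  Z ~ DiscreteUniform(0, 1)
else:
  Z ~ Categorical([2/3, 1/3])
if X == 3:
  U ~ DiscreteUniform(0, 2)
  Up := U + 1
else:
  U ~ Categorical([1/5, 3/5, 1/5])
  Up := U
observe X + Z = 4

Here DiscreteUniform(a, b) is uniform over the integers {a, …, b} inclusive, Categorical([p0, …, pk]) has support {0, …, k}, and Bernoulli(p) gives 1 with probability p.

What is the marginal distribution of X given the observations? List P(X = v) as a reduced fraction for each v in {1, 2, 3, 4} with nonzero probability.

P(X=3) = 3/7, P(X=4) = 4/7

Enumerate traces; 216 have nonzero weight after conditioning:
  (Y=0, W=2, V=2, X=3, Z=1, U=0) weight 1/864
  (Y=0, W=2, V=2, X=3, Z=1, U=1) weight 1/864
  (Y=0, W=2, V=2, X=3, Z=1, U=2) weight 1/864
  (Y=0, W=2, V=2, X=4, Z=0, U=0) weight 1/1080
  (Y=0, W=2, V=2, X=4, Z=0, U=1) weight 1/360
  (Y=0, W=2, V=2, X=4, Z=0, U=2) weight 1/1080
  (Y=0, W=2, V=3, X=3, Z=1, U=0) weight 1/864
  (Y=0, W=2, V=3, X=3, Z=1, U=1) weight 1/864
  … 208 more
Group by X:
  weight(X=3) = 1/8
  weight(X=4) = 1/6
Total weight = 1/8 + 1/6 = 7/24
P(X=3 | obs) = 1/8 / 7/24 = 3/7
P(X=4 | obs) = 1/6 / 7/24 = 4/7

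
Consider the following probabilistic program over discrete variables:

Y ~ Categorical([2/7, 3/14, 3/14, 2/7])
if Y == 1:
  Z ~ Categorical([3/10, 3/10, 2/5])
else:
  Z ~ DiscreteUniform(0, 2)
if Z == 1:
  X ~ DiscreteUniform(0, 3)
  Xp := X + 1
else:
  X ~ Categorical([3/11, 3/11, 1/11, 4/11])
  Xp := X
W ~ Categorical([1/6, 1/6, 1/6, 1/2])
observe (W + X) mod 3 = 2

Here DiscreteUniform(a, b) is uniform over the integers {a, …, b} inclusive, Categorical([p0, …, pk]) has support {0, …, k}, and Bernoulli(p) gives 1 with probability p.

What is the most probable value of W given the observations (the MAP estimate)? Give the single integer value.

argmax_v P(W = v | obs) = 2

Enumerate traces; 60 have nonzero weight after conditioning:
  (Y=0, Z=0, X=0, W=2) weight 1/231
  (Y=0, Z=0, X=1, W=1) weight 1/231
  (Y=0, Z=0, X=2, W=0) weight 1/693
  (Y=0, Z=0, X=2, W=3) weight 1/231
  (Y=0, Z=0, X=3, W=2) weight 4/693
  (Y=0, Z=1, X=0, W=2) weight 1/252
  (Y=0, Z=1, X=1, W=1) weight 1/252
  (Y=0, Z=1, X=2, W=0) weight 1/252
  … 52 more
Group by W:
  weight(W=0) = 377/15840
  weight(W=1) = 4903/110880
  weight(W=2) = 1823/18480
  weight(W=3) = 377/5280
Total weight = 377/15840 + 4903/110880 + 1823/18480 + 377/5280 = 419/1760
P(W=0 | obs) = 377/15840 / 419/1760 = 377/3771
P(W=1 | obs) = 4903/110880 / 419/1760 = 4903/26397
P(W=2 | obs) = 1823/18480 / 419/1760 = 3646/8799
P(W=3 | obs) = 377/5280 / 419/1760 = 377/1257
argmax = 2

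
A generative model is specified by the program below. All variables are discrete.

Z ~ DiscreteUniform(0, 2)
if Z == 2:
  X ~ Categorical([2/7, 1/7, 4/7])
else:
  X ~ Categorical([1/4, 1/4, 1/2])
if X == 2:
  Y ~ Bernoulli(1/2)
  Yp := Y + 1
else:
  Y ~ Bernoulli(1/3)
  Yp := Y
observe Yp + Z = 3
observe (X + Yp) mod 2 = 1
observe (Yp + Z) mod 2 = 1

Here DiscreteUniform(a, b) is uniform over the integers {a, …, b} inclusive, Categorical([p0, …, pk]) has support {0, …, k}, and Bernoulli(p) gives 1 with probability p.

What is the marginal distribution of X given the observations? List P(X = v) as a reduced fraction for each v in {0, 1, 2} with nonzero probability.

Enumerate traces; 2 have nonzero weight after conditioning:
  (Z=2, X=0, Y=1) weight 2/63
  (Z=2, X=2, Y=0) weight 2/21
Group by X:
  weight(X=0) = 2/63
  weight(X=2) = 2/21
Total weight = 2/63 + 2/21 = 8/63
P(X=0 | obs) = 2/63 / 8/63 = 1/4
P(X=2 | obs) = 2/21 / 8/63 = 3/4

P(X=0) = 1/4, P(X=2) = 3/4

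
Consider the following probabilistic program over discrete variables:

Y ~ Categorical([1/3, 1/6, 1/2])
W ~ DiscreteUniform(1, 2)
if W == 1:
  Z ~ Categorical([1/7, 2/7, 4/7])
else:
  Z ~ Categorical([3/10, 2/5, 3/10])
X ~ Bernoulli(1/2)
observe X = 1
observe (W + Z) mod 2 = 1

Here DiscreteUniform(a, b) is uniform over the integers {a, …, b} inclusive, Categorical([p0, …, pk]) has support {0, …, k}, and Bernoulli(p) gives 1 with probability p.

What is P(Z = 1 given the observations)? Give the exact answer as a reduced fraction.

Enumerate traces; 9 have nonzero weight after conditioning:
  (Y=0, W=1, Z=0, X=1) weight 1/84
  (Y=0, W=1, Z=2, X=1) weight 1/21
  (Y=0, W=2, Z=1, X=1) weight 1/30
  (Y=1, W=1, Z=0, X=1) weight 1/168
  (Y=1, W=1, Z=2, X=1) weight 1/42
  (Y=1, W=2, Z=1, X=1) weight 1/60
  (Y=2, W=1, Z=0, X=1) weight 1/56
  (Y=2, W=1, Z=2, X=1) weight 1/14
  … 1 more
Group by Z:
  weight(Z=0) = 1/28
  weight(Z=1) = 1/10
  weight(Z=2) = 1/7
Total weight = 1/28 + 1/10 + 1/7 = 39/140
P(Z=0 | obs) = 1/28 / 39/140 = 5/39
P(Z=1 | obs) = 1/10 / 39/140 = 14/39
P(Z=2 | obs) = 1/7 / 39/140 = 20/39

P(Z = 1 | obs) = 14/39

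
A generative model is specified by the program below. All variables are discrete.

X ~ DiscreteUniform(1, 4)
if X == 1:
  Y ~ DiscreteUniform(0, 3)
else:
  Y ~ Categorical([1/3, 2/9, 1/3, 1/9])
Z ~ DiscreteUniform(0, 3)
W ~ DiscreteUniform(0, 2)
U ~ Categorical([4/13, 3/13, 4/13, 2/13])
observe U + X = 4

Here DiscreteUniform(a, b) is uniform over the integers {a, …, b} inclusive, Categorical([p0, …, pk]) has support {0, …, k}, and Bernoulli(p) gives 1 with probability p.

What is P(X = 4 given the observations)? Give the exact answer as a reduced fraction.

P(X = 4 | obs) = 4/13

Enumerate traces; 192 have nonzero weight after conditioning:
  (X=1, Y=0, Z=0, W=0, U=3) weight 1/1248
  (X=1, Y=0, Z=0, W=1, U=3) weight 1/1248
  (X=1, Y=0, Z=0, W=2, U=3) weight 1/1248
  (X=1, Y=0, Z=1, W=0, U=3) weight 1/1248
  (X=1, Y=0, Z=1, W=1, U=3) weight 1/1248
  (X=1, Y=0, Z=1, W=2, U=3) weight 1/1248
  (X=1, Y=0, Z=2, W=0, U=3) weight 1/1248
  (X=1, Y=0, Z=2, W=1, U=3) weight 1/1248
  (X=2, Y=0, Z=0, W=0, U=2) weight 1/468
  (X=3, Y=0, Z=0, W=0, U=1) weight 1/624
  … 182 more
Group by X:
  weight(X=1) = 1/26
  weight(X=2) = 1/13
  weight(X=3) = 3/52
  weight(X=4) = 1/13
Total weight = 1/26 + 1/13 + 3/52 + 1/13 = 1/4
P(X=1 | obs) = 1/26 / 1/4 = 2/13
P(X=2 | obs) = 1/13 / 1/4 = 4/13
P(X=3 | obs) = 3/52 / 1/4 = 3/13
P(X=4 | obs) = 1/13 / 1/4 = 4/13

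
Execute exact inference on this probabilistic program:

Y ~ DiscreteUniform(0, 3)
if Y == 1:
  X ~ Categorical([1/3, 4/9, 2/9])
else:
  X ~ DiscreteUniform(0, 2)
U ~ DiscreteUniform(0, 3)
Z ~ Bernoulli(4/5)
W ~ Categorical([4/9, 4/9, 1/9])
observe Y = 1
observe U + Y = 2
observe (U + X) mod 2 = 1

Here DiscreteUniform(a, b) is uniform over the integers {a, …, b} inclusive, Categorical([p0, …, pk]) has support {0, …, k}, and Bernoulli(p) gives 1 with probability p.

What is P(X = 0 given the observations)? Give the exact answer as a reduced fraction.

P(X = 0 | obs) = 3/5

Enumerate traces; 12 have nonzero weight after conditioning:
  (Y=1, X=0, U=1, Z=0, W=0) weight 1/540
  (Y=1, X=0, U=1, Z=0, W=1) weight 1/540
  (Y=1, X=0, U=1, Z=0, W=2) weight 1/2160
  (Y=1, X=0, U=1, Z=1, W=0) weight 1/135
  (Y=1, X=0, U=1, Z=1, W=1) weight 1/135
  (Y=1, X=0, U=1, Z=1, W=2) weight 1/540
  (Y=1, X=2, U=1, Z=0, W=0) weight 1/810
  (Y=1, X=2, U=1, Z=0, W=1) weight 1/810
  … 4 more
Group by X:
  weight(X=0) = 1/48
  weight(X=2) = 1/72
Total weight = 1/48 + 1/72 = 5/144
P(X=0 | obs) = 1/48 / 5/144 = 3/5
P(X=2 | obs) = 1/72 / 5/144 = 2/5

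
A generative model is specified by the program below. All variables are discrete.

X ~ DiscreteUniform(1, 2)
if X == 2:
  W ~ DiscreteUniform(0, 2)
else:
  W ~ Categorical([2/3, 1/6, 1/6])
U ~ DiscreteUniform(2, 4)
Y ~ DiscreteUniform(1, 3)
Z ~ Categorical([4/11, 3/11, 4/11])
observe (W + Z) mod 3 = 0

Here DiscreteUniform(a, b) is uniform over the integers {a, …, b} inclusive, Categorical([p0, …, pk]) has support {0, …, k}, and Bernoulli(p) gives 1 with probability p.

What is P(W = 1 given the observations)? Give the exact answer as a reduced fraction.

P(W = 1 | obs) = 4/15

Enumerate traces; 54 have nonzero weight after conditioning:
  (X=1, W=0, U=2, Y=1, Z=0) weight 4/297
  (X=1, W=0, U=2, Y=2, Z=0) weight 4/297
  (X=1, W=0, U=2, Y=3, Z=0) weight 4/297
  (X=1, W=0, U=3, Y=1, Z=0) weight 4/297
  (X=1, W=0, U=3, Y=2, Z=0) weight 4/297
  (X=1, W=0, U=3, Y=3, Z=0) weight 4/297
  (X=1, W=0, U=4, Y=1, Z=0) weight 4/297
  (X=1, W=0, U=4, Y=2, Z=0) weight 4/297
  (X=1, W=1, U=2, Y=1, Z=2) weight 1/297
  (X=1, W=2, U=2, Y=1, Z=1) weight 1/396
  … 44 more
Group by W:
  weight(W=0) = 2/11
  weight(W=1) = 1/11
  weight(W=2) = 3/44
Total weight = 2/11 + 1/11 + 3/44 = 15/44
P(W=0 | obs) = 2/11 / 15/44 = 8/15
P(W=1 | obs) = 1/11 / 15/44 = 4/15
P(W=2 | obs) = 3/44 / 15/44 = 1/5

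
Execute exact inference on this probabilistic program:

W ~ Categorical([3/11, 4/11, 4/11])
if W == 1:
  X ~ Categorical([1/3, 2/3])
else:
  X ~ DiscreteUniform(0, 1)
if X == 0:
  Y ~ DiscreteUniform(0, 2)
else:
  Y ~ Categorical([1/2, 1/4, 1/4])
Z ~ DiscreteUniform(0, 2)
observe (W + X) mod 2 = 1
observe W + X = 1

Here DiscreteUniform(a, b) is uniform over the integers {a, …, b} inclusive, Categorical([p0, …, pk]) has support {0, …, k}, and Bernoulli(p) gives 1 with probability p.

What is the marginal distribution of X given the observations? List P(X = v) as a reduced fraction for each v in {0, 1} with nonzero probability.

P(X=0) = 8/17, P(X=1) = 9/17

Enumerate traces; 18 have nonzero weight after conditioning:
  (W=0, X=1, Y=0, Z=0) weight 1/44
  (W=0, X=1, Y=0, Z=1) weight 1/44
  (W=0, X=1, Y=0, Z=2) weight 1/44
  (W=0, X=1, Y=1, Z=0) weight 1/88
  (W=0, X=1, Y=1, Z=1) weight 1/88
  (W=0, X=1, Y=1, Z=2) weight 1/88
  (W=0, X=1, Y=2, Z=0) weight 1/88
  (W=0, X=1, Y=2, Z=1) weight 1/88
  (W=1, X=0, Y=0, Z=0) weight 4/297
  … 9 more
Group by X:
  weight(X=0) = 4/33
  weight(X=1) = 3/22
Total weight = 4/33 + 3/22 = 17/66
P(X=0 | obs) = 4/33 / 17/66 = 8/17
P(X=1 | obs) = 3/22 / 17/66 = 9/17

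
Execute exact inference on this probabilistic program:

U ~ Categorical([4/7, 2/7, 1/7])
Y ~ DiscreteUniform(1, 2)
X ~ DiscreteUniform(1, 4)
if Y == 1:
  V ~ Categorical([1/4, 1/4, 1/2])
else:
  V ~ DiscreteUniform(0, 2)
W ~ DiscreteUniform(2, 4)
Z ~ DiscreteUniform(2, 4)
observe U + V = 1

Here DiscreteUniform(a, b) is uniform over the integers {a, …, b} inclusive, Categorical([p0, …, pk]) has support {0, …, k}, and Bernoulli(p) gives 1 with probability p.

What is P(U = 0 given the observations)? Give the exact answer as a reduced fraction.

Enumerate traces; 144 have nonzero weight after conditioning:
  (U=0, Y=1, X=1, V=1, W=2, Z=2) weight 1/504
  (U=0, Y=1, X=1, V=1, W=2, Z=3) weight 1/504
  (U=0, Y=1, X=1, V=1, W=2, Z=4) weight 1/504
  (U=0, Y=1, X=1, V=1, W=3, Z=2) weight 1/504
  (U=0, Y=1, X=1, V=1, W=3, Z=3) weight 1/504
  (U=0, Y=1, X=1, V=1, W=3, Z=4) weight 1/504
  (U=0, Y=1, X=1, V=1, W=4, Z=2) weight 1/504
  (U=0, Y=1, X=1, V=1, W=4, Z=3) weight 1/504
  (U=1, Y=1, X=1, V=0, W=2, Z=2) weight 1/1008
  … 135 more
Group by U:
  weight(U=0) = 1/6
  weight(U=1) = 1/12
Total weight = 1/6 + 1/12 = 1/4
P(U=0 | obs) = 1/6 / 1/4 = 2/3
P(U=1 | obs) = 1/12 / 1/4 = 1/3

P(U = 0 | obs) = 2/3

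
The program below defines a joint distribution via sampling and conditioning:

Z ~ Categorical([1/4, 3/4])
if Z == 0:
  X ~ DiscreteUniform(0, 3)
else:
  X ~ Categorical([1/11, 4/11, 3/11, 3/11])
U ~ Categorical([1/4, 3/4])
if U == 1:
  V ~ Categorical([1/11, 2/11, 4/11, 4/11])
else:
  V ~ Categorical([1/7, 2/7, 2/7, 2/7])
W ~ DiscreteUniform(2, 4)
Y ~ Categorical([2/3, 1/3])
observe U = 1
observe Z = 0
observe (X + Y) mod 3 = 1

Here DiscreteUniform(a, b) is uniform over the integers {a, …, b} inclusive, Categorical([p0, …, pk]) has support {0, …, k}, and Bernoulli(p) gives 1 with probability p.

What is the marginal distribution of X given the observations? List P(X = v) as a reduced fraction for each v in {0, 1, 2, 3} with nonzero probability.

Enumerate traces; 36 have nonzero weight after conditioning:
  (Z=0, X=0, U=1, V=0, W=2, Y=1) weight 1/2112
  (Z=0, X=0, U=1, V=0, W=3, Y=1) weight 1/2112
  (Z=0, X=0, U=1, V=0, W=4, Y=1) weight 1/2112
  (Z=0, X=0, U=1, V=1, W=2, Y=1) weight 1/1056
  (Z=0, X=0, U=1, V=1, W=3, Y=1) weight 1/1056
  (Z=0, X=0, U=1, V=1, W=4, Y=1) weight 1/1056
  (Z=0, X=0, U=1, V=2, W=2, Y=1) weight 1/528
  (Z=0, X=0, U=1, V=2, W=3, Y=1) weight 1/528
  (Z=0, X=1, U=1, V=0, W=2, Y=0) weight 1/1056
  (Z=0, X=3, U=1, V=0, W=2, Y=1) weight 1/2112
  … 26 more
Group by X:
  weight(X=0) = 1/64
  weight(X=1) = 1/32
  weight(X=3) = 1/64
Total weight = 1/64 + 1/32 + 1/64 = 1/16
P(X=0 | obs) = 1/64 / 1/16 = 1/4
P(X=1 | obs) = 1/32 / 1/16 = 1/2
P(X=3 | obs) = 1/64 / 1/16 = 1/4

P(X=0) = 1/4, P(X=1) = 1/2, P(X=3) = 1/4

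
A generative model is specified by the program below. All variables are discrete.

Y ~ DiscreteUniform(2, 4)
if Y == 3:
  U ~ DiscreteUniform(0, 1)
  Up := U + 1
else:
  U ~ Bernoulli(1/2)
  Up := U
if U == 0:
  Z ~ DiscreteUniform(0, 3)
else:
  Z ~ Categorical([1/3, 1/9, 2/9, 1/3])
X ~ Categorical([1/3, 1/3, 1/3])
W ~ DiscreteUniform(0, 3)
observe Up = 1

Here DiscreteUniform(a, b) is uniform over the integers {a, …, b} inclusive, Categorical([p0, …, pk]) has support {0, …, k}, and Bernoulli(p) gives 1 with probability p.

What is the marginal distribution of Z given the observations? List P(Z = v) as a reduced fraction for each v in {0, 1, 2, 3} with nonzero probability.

P(Z=0) = 11/36, P(Z=1) = 17/108, P(Z=2) = 25/108, P(Z=3) = 11/36

Enumerate traces; 144 have nonzero weight after conditioning:
  (Y=2, U=1, Z=0, X=0, W=0) weight 1/216
  (Y=2, U=1, Z=0, X=0, W=1) weight 1/216
  (Y=2, U=1, Z=0, X=0, W=2) weight 1/216
  (Y=2, U=1, Z=0, X=0, W=3) weight 1/216
  (Y=2, U=1, Z=0, X=1, W=0) weight 1/216
  (Y=2, U=1, Z=0, X=1, W=1) weight 1/216
  (Y=2, U=1, Z=0, X=1, W=2) weight 1/216
  (Y=2, U=1, Z=0, X=1, W=3) weight 1/216
  (Y=2, U=1, Z=1, X=0, W=0) weight 1/648
  (Y=2, U=1, Z=2, X=0, W=0) weight 1/324
  … 134 more
Group by Z:
  weight(Z=0) = 11/72
  weight(Z=1) = 17/216
  weight(Z=2) = 25/216
  weight(Z=3) = 11/72
Total weight = 11/72 + 17/216 + 25/216 + 11/72 = 1/2
P(Z=0 | obs) = 11/72 / 1/2 = 11/36
P(Z=1 | obs) = 17/216 / 1/2 = 17/108
P(Z=2 | obs) = 25/216 / 1/2 = 25/108
P(Z=3 | obs) = 11/72 / 1/2 = 11/36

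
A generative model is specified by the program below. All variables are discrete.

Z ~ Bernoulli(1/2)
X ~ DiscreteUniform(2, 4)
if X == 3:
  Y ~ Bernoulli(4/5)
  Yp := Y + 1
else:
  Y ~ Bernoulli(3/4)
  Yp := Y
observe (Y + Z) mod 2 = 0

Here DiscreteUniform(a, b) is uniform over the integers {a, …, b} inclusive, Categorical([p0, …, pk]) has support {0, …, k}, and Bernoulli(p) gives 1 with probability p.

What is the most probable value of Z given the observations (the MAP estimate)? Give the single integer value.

argmax_v P(Z = v | obs) = 1

Enumerate traces; 6 have nonzero weight after conditioning:
  (Z=0, X=2, Y=0) weight 1/24
  (Z=0, X=3, Y=0) weight 1/30
  (Z=0, X=4, Y=0) weight 1/24
  (Z=1, X=2, Y=1) weight 1/8
  (Z=1, X=3, Y=1) weight 2/15
  (Z=1, X=4, Y=1) weight 1/8
Group by Z:
  weight(Z=0) = 7/60
  weight(Z=1) = 23/60
Total weight = 7/60 + 23/60 = 1/2
P(Z=0 | obs) = 7/60 / 1/2 = 7/30
P(Z=1 | obs) = 23/60 / 1/2 = 23/30
argmax = 1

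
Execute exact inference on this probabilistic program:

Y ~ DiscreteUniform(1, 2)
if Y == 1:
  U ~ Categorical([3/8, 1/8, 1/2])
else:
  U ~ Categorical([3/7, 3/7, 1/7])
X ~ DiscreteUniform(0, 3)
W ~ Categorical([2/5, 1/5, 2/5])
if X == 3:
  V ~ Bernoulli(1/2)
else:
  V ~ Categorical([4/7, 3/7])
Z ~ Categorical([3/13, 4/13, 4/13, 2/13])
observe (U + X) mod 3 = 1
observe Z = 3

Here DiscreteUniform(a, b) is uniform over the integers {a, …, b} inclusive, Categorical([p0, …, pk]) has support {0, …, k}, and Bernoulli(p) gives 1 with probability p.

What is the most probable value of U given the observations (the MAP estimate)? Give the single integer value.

Enumerate traces; 48 have nonzero weight after conditioning:
  (Y=1, U=0, X=1, W=0, V=0, Z=3) weight 3/1820
  (Y=1, U=0, X=1, W=0, V=1, Z=3) weight 9/7280
  (Y=1, U=0, X=1, W=1, V=0, Z=3) weight 3/3640
  (Y=1, U=0, X=1, W=1, V=1, Z=3) weight 9/14560
  (Y=1, U=0, X=1, W=2, V=0, Z=3) weight 3/1820
  (Y=1, U=0, X=1, W=2, V=1, Z=3) weight 9/7280
  (Y=1, U=1, X=0, W=0, V=0, Z=3) weight 1/1820
  (Y=1, U=1, X=0, W=0, V=1, Z=3) weight 3/7280
  (Y=1, U=2, X=2, W=0, V=0, Z=3) weight 1/455
  … 39 more
Group by U:
  weight(U=0) = 45/2912
  weight(U=1) = 31/1456
  weight(U=2) = 9/728
Total weight = 45/2912 + 31/1456 + 9/728 = 11/224
P(U=0 | obs) = 45/2912 / 11/224 = 45/143
P(U=1 | obs) = 31/1456 / 11/224 = 62/143
P(U=2 | obs) = 9/728 / 11/224 = 36/143
argmax = 1

argmax_v P(U = v | obs) = 1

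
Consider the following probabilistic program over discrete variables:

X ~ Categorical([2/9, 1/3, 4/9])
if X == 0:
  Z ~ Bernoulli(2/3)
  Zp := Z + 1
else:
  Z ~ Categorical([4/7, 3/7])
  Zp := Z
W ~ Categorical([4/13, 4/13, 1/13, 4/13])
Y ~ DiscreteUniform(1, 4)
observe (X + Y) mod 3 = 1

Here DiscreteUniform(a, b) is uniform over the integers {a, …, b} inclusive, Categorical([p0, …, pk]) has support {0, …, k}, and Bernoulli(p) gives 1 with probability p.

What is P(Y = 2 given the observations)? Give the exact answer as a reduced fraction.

P(Y = 2 | obs) = 4/11

Enumerate traces; 32 have nonzero weight after conditioning:
  (X=0, Z=0, W=0, Y=1) weight 2/351
  (X=0, Z=0, W=0, Y=4) weight 2/351
  (X=0, Z=0, W=1, Y=1) weight 2/351
  (X=0, Z=0, W=1, Y=4) weight 2/351
  (X=0, Z=0, W=2, Y=1) weight 1/702
  (X=0, Z=0, W=2, Y=4) weight 1/702
  (X=0, Z=0, W=3, Y=1) weight 2/351
  (X=0, Z=0, W=3, Y=4) weight 2/351
  (X=1, Z=0, W=0, Y=3) weight 4/273
  (X=2, Z=0, W=0, Y=2) weight 16/819
  … 22 more
Group by Y:
  weight(Y=1) = 1/18
  weight(Y=2) = 1/9
  weight(Y=3) = 1/12
  weight(Y=4) = 1/18
Total weight = 1/18 + 1/9 + 1/12 + 1/18 = 11/36
P(Y=1 | obs) = 1/18 / 11/36 = 2/11
P(Y=2 | obs) = 1/9 / 11/36 = 4/11
P(Y=3 | obs) = 1/12 / 11/36 = 3/11
P(Y=4 | obs) = 1/18 / 11/36 = 2/11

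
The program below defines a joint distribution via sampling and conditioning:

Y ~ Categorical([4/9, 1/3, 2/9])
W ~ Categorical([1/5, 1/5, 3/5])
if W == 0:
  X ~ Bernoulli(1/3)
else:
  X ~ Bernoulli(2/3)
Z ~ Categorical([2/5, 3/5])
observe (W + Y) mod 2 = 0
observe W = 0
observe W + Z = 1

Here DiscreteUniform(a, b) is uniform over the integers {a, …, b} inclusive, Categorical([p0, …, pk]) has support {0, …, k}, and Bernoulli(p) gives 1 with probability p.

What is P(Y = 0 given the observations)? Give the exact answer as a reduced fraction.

P(Y = 0 | obs) = 2/3

Enumerate traces; 4 have nonzero weight after conditioning:
  (Y=0, W=0, X=0, Z=1) weight 8/225
  (Y=0, W=0, X=1, Z=1) weight 4/225
  (Y=2, W=0, X=0, Z=1) weight 4/225
  (Y=2, W=0, X=1, Z=1) weight 2/225
Group by Y:
  weight(Y=0) = 4/75
  weight(Y=2) = 2/75
Total weight = 4/75 + 2/75 = 2/25
P(Y=0 | obs) = 4/75 / 2/25 = 2/3
P(Y=2 | obs) = 2/75 / 2/25 = 1/3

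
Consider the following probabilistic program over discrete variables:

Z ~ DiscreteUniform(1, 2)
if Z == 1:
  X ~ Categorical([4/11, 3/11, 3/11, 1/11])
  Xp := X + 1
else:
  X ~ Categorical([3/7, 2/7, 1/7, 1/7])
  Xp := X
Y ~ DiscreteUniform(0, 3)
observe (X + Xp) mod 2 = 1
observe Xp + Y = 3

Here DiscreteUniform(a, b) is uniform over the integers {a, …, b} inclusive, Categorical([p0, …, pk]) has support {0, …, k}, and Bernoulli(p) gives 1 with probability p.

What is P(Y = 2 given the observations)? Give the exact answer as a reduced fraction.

P(Y = 2 | obs) = 2/5

Enumerate traces; 3 have nonzero weight after conditioning:
  (Z=1, X=0, Y=2) weight 1/22
  (Z=1, X=1, Y=1) weight 3/88
  (Z=1, X=2, Y=0) weight 3/88
Group by Y:
  weight(Y=0) = 3/88
  weight(Y=1) = 3/88
  weight(Y=2) = 1/22
Total weight = 3/88 + 3/88 + 1/22 = 5/44
P(Y=0 | obs) = 3/88 / 5/44 = 3/10
P(Y=1 | obs) = 3/88 / 5/44 = 3/10
P(Y=2 | obs) = 1/22 / 5/44 = 2/5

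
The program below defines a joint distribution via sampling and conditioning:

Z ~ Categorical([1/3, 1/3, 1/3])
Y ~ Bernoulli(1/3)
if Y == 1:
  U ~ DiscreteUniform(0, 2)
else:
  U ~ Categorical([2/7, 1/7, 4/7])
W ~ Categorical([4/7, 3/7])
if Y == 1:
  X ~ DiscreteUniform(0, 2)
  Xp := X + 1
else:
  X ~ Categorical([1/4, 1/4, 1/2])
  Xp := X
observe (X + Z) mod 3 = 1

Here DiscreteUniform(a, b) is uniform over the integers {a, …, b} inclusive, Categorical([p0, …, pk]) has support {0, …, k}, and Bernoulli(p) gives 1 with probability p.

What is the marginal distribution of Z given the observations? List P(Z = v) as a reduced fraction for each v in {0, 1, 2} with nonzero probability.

P(Z=0) = 5/18, P(Z=1) = 5/18, P(Z=2) = 4/9

Enumerate traces; 36 have nonzero weight after conditioning:
  (Z=0, Y=0, U=0, W=0, X=1) weight 4/441
  (Z=0, Y=0, U=0, W=1, X=1) weight 1/147
  (Z=0, Y=0, U=1, W=0, X=1) weight 2/441
  (Z=0, Y=0, U=1, W=1, X=1) weight 1/294
  (Z=0, Y=0, U=2, W=0, X=1) weight 8/441
  (Z=0, Y=0, U=2, W=1, X=1) weight 2/147
  (Z=0, Y=1, U=0, W=0, X=1) weight 4/567
  (Z=0, Y=1, U=0, W=1, X=1) weight 1/189
  (Z=1, Y=0, U=0, W=0, X=0) weight 4/441
  (Z=2, Y=0, U=0, W=0, X=2) weight 8/441
  … 26 more
Group by Z:
  weight(Z=0) = 5/54
  weight(Z=1) = 5/54
  weight(Z=2) = 4/27
Total weight = 5/54 + 5/54 + 4/27 = 1/3
P(Z=0 | obs) = 5/54 / 1/3 = 5/18
P(Z=1 | obs) = 5/54 / 1/3 = 5/18
P(Z=2 | obs) = 4/27 / 1/3 = 4/9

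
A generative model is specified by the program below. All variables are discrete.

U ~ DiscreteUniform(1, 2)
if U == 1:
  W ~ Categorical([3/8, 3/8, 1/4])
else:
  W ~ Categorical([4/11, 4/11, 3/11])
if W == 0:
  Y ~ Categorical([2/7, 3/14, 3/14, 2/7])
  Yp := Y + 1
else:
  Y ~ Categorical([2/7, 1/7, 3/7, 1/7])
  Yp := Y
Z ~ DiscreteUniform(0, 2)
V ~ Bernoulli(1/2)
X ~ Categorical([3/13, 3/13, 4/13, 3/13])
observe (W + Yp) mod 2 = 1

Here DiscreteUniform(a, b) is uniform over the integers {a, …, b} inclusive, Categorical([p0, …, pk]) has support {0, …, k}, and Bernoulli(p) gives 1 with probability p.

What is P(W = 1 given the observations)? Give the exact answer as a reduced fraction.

Enumerate traces; 288 have nonzero weight after conditioning:
  (U=1, W=0, Y=0, Z=0, V=0, X=0) weight 3/1456
  (U=1, W=0, Y=0, Z=0, V=0, X=1) weight 3/1456
  (U=1, W=0, Y=0, Z=0, V=0, X=2) weight 1/364
  (U=1, W=0, Y=0, Z=0, V=0, X=3) weight 3/1456
  (U=1, W=0, Y=0, Z=0, V=1, X=0) weight 3/1456
  (U=1, W=0, Y=0, Z=0, V=1, X=1) weight 3/1456
  (U=1, W=0, Y=0, Z=0, V=1, X=2) weight 1/364
  (U=1, W=0, Y=0, Z=0, V=1, X=3) weight 3/1456
  (U=1, W=1, Y=0, Z=0, V=0, X=0) weight 3/1456
  (U=1, W=2, Y=1, Z=0, V=0, X=0) weight 1/1456
  … 278 more
Group by W:
  weight(W=0) = 65/352
  weight(W=1) = 325/1232
  weight(W=2) = 23/308
Total weight = 65/352 + 325/1232 + 23/308 = 1289/2464
P(W=0 | obs) = 65/352 / 1289/2464 = 455/1289
P(W=1 | obs) = 325/1232 / 1289/2464 = 650/1289
P(W=2 | obs) = 23/308 / 1289/2464 = 184/1289

P(W = 1 | obs) = 650/1289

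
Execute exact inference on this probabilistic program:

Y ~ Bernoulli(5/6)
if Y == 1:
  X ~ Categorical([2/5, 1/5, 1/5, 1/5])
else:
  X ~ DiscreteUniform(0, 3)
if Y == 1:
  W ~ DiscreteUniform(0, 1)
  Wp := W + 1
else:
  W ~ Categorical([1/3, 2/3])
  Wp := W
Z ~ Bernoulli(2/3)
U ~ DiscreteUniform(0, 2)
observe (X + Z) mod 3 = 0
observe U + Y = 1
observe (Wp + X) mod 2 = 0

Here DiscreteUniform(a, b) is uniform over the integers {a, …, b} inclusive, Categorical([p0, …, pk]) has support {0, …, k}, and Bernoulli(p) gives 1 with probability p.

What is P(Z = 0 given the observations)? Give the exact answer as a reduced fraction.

Enumerate traces; 6 have nonzero weight after conditioning:
  (Y=0, X=0, W=0, Z=0, U=1) weight 1/648
  (Y=0, X=2, W=0, Z=1, U=1) weight 1/324
  (Y=0, X=3, W=1, Z=0, U=1) weight 1/324
  (Y=1, X=0, W=1, Z=0, U=0) weight 1/54
  (Y=1, X=2, W=1, Z=1, U=0) weight 1/54
  (Y=1, X=3, W=0, Z=0, U=0) weight 1/108
Group by Z:
  weight(Z=0) = 7/216
  weight(Z=1) = 7/324
Total weight = 7/216 + 7/324 = 35/648
P(Z=0 | obs) = 7/216 / 35/648 = 3/5
P(Z=1 | obs) = 7/324 / 35/648 = 2/5

P(Z = 0 | obs) = 3/5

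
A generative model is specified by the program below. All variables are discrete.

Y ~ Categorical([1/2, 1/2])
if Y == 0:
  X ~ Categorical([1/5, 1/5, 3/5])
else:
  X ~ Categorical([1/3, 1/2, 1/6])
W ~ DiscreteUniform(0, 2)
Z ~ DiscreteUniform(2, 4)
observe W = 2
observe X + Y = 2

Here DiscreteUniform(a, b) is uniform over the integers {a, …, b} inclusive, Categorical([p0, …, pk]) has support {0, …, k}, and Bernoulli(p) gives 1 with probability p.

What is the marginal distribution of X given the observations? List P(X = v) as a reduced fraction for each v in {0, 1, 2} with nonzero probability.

Enumerate traces; 6 have nonzero weight after conditioning:
  (Y=0, X=2, W=2, Z=2) weight 1/30
  (Y=0, X=2, W=2, Z=3) weight 1/30
  (Y=0, X=2, W=2, Z=4) weight 1/30
  (Y=1, X=1, W=2, Z=2) weight 1/36
  (Y=1, X=1, W=2, Z=3) weight 1/36
  (Y=1, X=1, W=2, Z=4) weight 1/36
Group by X:
  weight(X=1) = 1/12
  weight(X=2) = 1/10
Total weight = 1/12 + 1/10 = 11/60
P(X=1 | obs) = 1/12 / 11/60 = 5/11
P(X=2 | obs) = 1/10 / 11/60 = 6/11

P(X=1) = 5/11, P(X=2) = 6/11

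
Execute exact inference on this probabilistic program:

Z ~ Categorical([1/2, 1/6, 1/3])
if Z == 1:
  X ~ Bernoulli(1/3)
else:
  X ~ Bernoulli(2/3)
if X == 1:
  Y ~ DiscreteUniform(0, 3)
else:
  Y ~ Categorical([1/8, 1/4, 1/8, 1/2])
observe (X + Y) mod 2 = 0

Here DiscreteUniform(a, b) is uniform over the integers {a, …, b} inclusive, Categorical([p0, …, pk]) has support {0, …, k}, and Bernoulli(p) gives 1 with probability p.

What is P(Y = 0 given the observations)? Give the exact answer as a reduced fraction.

P(Y = 0 | obs) = 7/58

Enumerate traces; 12 have nonzero weight after conditioning:
  (Z=0, X=0, Y=0) weight 1/48
  (Z=0, X=0, Y=2) weight 1/48
  (Z=0, X=1, Y=1) weight 1/12
  (Z=0, X=1, Y=3) weight 1/12
  (Z=1, X=0, Y=0) weight 1/72
  (Z=1, X=0, Y=2) weight 1/72
  (Z=1, X=1, Y=1) weight 1/72
  (Z=1, X=1, Y=3) weight 1/72
  … 4 more
Group by Y:
  weight(Y=0) = 7/144
  weight(Y=1) = 11/72
  weight(Y=2) = 7/144
  weight(Y=3) = 11/72
Total weight = 7/144 + 11/72 + 7/144 + 11/72 = 29/72
P(Y=0 | obs) = 7/144 / 29/72 = 7/58
P(Y=1 | obs) = 11/72 / 29/72 = 11/29
P(Y=2 | obs) = 7/144 / 29/72 = 7/58
P(Y=3 | obs) = 11/72 / 29/72 = 11/29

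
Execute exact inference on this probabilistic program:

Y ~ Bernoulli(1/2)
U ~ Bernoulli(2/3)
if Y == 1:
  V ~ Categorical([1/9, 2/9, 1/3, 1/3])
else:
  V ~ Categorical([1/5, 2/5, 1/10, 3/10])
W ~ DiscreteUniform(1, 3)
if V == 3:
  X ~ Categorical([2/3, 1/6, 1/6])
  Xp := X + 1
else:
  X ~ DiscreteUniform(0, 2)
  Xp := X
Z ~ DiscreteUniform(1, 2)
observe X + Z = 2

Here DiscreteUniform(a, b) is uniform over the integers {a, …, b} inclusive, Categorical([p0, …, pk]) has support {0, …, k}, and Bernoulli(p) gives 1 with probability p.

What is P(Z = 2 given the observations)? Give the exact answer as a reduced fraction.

Enumerate traces; 96 have nonzero weight after conditioning:
  (Y=0, U=0, V=0, W=1, X=0, Z=2) weight 1/540
  (Y=0, U=0, V=0, W=1, X=1, Z=1) weight 1/540
  (Y=0, U=0, V=0, W=2, X=0, Z=2) weight 1/540
  (Y=0, U=0, V=0, W=2, X=1, Z=1) weight 1/540
  (Y=0, U=0, V=0, W=3, X=0, Z=2) weight 1/540
  (Y=0, U=0, V=0, W=3, X=1, Z=1) weight 1/540
  (Y=0, U=0, V=1, W=1, X=0, Z=2) weight 1/270
  (Y=0, U=0, V=1, W=1, X=1, Z=1) weight 1/270
  … 88 more
Group by Z:
  weight(Z=1) = 101/720
  weight(Z=2) = 79/360
Total weight = 101/720 + 79/360 = 259/720
P(Z=1 | obs) = 101/720 / 259/720 = 101/259
P(Z=2 | obs) = 79/360 / 259/720 = 158/259

P(Z = 2 | obs) = 158/259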